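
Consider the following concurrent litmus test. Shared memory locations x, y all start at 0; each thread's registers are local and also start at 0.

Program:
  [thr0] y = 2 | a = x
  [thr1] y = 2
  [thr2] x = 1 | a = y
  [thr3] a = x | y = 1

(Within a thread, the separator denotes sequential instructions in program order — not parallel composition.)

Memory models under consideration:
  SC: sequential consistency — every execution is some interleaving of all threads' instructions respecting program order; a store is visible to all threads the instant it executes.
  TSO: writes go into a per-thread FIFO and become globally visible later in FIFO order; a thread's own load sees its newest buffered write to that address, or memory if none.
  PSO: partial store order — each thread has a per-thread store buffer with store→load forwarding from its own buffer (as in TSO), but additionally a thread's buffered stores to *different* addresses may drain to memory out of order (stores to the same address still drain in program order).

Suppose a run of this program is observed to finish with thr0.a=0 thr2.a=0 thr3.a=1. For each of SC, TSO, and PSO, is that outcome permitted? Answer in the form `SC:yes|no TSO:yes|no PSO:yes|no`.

SC:no TSO:yes PSO:yes

outcome vector order: (thr0.a,thr2.a,thr3.a)
under SC → 0/1/0 0/1/1 0/2/0 0/2/1 1/0/0 1/0/1 1/1/0 1/1/1 1/2/0 1/2/1
under TSO → 0/0/0 0/0/1 0/1/0 0/1/1 0/2/0 0/2/1 1/0/0 1/0/1 1/1/0 1/1/1 1/2/0 1/2/1
under PSO → 0/0/0 0/0/1 0/1/0 0/1/1 0/2/0 0/2/1 1/0/0 1/0/1 1/1/0 1/1/1 1/2/0 1/2/1
target 0/0/1 ∈ {TSO,PSO}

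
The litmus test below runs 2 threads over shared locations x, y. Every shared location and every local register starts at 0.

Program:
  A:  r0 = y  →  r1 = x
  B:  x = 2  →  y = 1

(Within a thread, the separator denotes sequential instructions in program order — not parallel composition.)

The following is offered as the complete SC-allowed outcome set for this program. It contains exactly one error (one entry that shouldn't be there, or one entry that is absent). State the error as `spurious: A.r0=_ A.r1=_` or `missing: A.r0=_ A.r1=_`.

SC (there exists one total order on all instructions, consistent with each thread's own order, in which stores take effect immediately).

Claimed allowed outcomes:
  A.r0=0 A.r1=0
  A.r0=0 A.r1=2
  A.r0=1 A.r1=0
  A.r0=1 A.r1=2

outcome vector order: (A.r0,A.r1)
[SC] allowed = {(0,0); (0,2); (1,2)}
claimed∖SC = {(1,0)}

spurious: A.r0=1 A.r1=0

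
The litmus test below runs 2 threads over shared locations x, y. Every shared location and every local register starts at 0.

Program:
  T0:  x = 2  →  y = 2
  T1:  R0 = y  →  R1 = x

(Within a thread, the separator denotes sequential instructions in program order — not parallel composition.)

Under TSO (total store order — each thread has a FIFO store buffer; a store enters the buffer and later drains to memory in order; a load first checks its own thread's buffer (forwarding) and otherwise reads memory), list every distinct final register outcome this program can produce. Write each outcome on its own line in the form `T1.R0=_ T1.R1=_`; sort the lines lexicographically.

T1.R0=0 T1.R1=0
T1.R0=0 T1.R1=2
T1.R0=2 T1.R1=2

outcome vector order: (T1.R0,T1.R1)
|TSO outcomes| = 3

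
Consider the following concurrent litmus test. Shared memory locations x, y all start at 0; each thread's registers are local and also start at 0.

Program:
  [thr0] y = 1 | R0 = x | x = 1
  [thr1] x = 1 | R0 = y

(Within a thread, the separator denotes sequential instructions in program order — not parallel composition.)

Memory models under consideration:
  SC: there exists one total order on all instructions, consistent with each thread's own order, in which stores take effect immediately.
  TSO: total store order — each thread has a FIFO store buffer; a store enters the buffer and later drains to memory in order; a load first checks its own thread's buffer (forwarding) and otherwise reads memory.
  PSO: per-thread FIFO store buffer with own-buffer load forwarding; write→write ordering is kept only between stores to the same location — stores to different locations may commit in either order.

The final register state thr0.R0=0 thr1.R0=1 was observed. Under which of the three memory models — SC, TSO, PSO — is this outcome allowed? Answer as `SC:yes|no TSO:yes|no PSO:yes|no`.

outcome vector order: (thr0.R0,thr1.R0)
under SC → (0,1) (1,0) (1,1)
under TSO → (0,0) (0,1) (1,0) (1,1)
under PSO → (0,0) (0,1) (1,0) (1,1)
target (0,1) ∈ {SC,TSO,PSO}

SC:yes TSO:yes PSO:yes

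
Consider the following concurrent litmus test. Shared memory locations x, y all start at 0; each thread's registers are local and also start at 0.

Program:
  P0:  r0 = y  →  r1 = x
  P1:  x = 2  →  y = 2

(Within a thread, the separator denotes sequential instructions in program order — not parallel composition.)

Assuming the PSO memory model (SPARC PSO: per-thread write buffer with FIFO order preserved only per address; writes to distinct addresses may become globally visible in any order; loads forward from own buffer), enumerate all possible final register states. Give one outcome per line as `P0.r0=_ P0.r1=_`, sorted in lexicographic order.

outcome vector order: (P0.r0,P0.r1)
|PSO outcomes| = 4

P0.r0=0 P0.r1=0
P0.r0=0 P0.r1=2
P0.r0=2 P0.r1=0
P0.r0=2 P0.r1=2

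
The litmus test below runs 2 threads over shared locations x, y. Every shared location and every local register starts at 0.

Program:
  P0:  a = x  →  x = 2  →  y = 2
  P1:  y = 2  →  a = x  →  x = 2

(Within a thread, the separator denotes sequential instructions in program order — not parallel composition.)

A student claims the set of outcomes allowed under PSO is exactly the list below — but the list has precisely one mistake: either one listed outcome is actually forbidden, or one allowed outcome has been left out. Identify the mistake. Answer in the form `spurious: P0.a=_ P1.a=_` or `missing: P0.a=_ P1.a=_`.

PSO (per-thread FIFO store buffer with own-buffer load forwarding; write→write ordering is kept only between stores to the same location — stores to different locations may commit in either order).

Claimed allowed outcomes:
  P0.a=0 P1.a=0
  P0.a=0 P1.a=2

missing: P0.a=2 P1.a=0

outcome vector order: (P0.a,P1.a)
PSO: 3 outcomes — {00, 02, 20}
PSO∖claimed = {20}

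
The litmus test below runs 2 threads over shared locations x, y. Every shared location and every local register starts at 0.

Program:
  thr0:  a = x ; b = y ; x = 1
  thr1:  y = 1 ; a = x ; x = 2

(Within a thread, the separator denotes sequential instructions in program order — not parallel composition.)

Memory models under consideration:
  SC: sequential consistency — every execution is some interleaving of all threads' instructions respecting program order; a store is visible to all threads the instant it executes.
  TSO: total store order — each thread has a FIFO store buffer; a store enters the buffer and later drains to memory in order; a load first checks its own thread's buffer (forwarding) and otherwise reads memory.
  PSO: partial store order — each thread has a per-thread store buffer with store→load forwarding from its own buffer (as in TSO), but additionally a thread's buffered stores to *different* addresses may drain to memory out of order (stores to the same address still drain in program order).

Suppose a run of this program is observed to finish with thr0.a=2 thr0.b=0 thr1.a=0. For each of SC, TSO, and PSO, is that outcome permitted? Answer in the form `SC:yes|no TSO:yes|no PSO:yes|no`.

SC:no TSO:no PSO:yes

outcome vector order: (thr0.a,thr0.b,thr1.a)
SC: 5 outcomes — {000 001 010 011 210}
TSO: 5 outcomes — {000 001 010 011 210}
PSO: 6 outcomes — {000 001 010 011 200 210}
target 200 ∈ {PSO}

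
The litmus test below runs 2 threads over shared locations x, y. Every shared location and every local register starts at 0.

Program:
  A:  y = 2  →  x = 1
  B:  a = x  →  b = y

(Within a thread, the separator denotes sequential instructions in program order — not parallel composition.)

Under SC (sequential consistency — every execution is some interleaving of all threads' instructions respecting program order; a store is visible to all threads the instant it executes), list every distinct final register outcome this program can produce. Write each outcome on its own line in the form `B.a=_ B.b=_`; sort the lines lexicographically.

outcome vector order: (B.a,B.b)
|SC outcomes| = 3

B.a=0 B.b=0
B.a=0 B.b=2
B.a=1 B.b=2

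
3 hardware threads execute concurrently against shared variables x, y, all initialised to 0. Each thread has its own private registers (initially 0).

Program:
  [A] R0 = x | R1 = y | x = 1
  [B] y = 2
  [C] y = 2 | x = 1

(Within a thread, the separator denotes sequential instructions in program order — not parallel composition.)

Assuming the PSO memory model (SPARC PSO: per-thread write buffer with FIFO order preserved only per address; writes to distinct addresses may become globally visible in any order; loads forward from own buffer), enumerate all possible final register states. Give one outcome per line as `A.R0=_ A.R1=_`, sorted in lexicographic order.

A.R0=0 A.R1=0
A.R0=0 A.R1=2
A.R0=1 A.R1=0
A.R0=1 A.R1=2

outcome vector order: (A.R0,A.R1)
|PSO outcomes| = 4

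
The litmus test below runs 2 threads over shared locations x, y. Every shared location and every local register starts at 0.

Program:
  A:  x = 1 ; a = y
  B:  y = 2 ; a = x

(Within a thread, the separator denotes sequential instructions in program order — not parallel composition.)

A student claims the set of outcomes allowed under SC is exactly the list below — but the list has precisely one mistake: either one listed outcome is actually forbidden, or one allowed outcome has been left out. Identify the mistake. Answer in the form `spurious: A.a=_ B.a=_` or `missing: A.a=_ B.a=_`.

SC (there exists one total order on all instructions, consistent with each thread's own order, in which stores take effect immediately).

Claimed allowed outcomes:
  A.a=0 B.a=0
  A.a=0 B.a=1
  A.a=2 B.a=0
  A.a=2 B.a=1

spurious: A.a=0 B.a=0

outcome vector order: (A.a,B.a)
[SC] allowed = {(0,1), (2,0), (2,1)}
claimed∖SC = {(0,0)}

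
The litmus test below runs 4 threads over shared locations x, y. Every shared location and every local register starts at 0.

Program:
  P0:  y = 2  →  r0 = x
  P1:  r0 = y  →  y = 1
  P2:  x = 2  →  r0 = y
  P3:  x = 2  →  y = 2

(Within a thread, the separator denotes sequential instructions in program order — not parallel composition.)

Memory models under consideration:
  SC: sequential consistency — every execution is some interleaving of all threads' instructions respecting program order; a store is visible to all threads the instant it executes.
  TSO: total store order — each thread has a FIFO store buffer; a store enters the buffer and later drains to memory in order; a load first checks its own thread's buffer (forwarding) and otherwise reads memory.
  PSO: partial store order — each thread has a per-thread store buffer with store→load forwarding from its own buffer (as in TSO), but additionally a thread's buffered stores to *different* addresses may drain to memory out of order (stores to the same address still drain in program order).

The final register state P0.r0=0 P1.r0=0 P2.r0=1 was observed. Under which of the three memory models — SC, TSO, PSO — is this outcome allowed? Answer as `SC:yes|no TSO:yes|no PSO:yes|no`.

SC:yes TSO:yes PSO:yes

outcome vector order: (P0.r0,P1.r0,P2.r0)
under SC → (0,0,1), (0,0,2), (0,2,1), (0,2,2), (2,0,0), (2,0,1), (2,0,2), (2,2,0), (2,2,1), (2,2,2)
under TSO → (0,0,0), (0,0,1), (0,0,2), (0,2,0), (0,2,1), (0,2,2), (2,0,0), (2,0,1), (2,0,2), (2,2,0), (2,2,1), (2,2,2)
under PSO → (0,0,0), (0,0,1), (0,0,2), (0,2,0), (0,2,1), (0,2,2), (2,0,0), (2,0,1), (2,0,2), (2,2,0), (2,2,1), (2,2,2)
target (0,0,1) ∈ {SC,TSO,PSO}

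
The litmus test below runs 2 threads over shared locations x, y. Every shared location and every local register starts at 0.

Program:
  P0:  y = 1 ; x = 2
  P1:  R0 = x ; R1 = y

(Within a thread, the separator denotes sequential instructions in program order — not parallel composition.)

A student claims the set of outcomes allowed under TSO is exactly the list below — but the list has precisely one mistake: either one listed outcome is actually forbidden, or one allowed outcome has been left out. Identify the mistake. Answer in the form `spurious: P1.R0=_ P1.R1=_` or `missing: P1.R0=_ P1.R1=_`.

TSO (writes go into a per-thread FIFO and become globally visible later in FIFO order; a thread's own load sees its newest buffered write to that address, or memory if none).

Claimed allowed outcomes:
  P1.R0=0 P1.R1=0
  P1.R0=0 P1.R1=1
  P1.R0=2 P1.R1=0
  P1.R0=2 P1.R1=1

outcome vector order: (P1.R0,P1.R1)
under TSO → <0 0> <0 1> <2 1>
claimed∖TSO = {<2 0>}

spurious: P1.R0=2 P1.R1=0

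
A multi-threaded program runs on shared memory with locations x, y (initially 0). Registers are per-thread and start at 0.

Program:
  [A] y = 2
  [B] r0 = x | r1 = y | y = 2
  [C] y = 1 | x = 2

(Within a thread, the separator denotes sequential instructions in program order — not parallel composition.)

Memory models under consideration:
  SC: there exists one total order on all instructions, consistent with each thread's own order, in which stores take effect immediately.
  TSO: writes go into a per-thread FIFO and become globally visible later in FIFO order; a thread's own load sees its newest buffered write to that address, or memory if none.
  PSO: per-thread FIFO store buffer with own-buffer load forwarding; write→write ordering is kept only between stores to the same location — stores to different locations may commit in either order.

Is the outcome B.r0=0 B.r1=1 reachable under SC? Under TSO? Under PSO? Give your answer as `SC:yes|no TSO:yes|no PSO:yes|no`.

outcome vector order: (B.r0,B.r1)
under SC → 0/0, 0/1, 0/2, 2/1, 2/2
under TSO → 0/0, 0/1, 0/2, 2/1, 2/2
under PSO → 0/0, 0/1, 0/2, 2/0, 2/1, 2/2
target 0/1 ∈ {SC,TSO,PSO}

SC:yes TSO:yes PSO:yes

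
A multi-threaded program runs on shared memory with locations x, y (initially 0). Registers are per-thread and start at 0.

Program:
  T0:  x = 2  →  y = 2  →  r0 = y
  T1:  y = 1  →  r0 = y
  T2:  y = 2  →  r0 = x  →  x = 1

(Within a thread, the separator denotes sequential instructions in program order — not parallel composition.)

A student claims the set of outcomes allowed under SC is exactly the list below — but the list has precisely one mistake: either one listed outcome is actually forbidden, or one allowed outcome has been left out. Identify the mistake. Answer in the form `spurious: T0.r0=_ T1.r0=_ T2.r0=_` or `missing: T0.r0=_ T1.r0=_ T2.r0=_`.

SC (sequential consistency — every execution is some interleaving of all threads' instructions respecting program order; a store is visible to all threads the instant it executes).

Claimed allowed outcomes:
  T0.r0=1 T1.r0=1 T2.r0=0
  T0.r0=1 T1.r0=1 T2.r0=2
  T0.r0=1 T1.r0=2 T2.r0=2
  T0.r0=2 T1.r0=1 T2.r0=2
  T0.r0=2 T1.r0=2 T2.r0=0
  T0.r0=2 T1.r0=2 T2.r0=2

missing: T0.r0=2 T1.r0=1 T2.r0=0

outcome vector order: (T0.r0,T1.r0,T2.r0)
under SC → <1 1 0>, <1 1 2>, <1 2 2>, <2 1 0>, <2 1 2>, <2 2 0>, <2 2 2>
SC∖claimed = {<2 1 0>}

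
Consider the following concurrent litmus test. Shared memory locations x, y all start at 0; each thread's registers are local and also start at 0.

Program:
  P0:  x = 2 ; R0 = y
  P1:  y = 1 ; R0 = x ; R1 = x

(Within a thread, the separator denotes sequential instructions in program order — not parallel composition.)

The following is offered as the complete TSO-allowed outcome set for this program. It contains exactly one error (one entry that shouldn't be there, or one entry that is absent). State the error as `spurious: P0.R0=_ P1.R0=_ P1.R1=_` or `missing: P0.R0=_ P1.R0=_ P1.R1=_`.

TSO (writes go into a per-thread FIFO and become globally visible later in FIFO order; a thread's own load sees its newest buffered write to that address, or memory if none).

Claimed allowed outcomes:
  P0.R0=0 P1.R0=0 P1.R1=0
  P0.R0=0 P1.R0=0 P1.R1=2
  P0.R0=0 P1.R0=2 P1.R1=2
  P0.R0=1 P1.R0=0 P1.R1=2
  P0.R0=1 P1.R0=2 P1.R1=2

outcome vector order: (P0.R0,P1.R0,P1.R1)
TSO (6): 0/0/0, 0/0/2, 0/2/2, 1/0/0, 1/0/2, 1/2/2
TSO∖claimed = {1/0/0}

missing: P0.R0=1 P1.R0=0 P1.R1=0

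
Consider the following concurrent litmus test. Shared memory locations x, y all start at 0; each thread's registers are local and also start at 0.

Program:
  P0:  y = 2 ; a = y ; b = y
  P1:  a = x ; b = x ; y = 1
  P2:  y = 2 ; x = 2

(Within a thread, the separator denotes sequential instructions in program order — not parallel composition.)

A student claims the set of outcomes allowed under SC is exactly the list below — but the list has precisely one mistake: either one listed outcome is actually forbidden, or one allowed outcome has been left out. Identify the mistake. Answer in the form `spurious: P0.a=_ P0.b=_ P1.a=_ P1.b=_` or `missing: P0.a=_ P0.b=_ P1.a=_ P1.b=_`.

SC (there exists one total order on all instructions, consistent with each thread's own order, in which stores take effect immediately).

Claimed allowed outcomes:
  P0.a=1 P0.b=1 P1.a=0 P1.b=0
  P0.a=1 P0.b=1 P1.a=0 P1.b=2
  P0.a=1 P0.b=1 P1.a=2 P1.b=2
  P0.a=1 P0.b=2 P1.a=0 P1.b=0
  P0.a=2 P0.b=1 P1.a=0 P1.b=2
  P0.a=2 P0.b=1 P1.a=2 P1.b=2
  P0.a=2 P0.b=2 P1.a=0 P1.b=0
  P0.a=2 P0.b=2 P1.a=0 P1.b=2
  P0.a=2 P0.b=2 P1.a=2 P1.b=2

missing: P0.a=2 P0.b=1 P1.a=0 P1.b=0

outcome vector order: (P0.a,P0.b,P1.a,P1.b)
SC: 10 outcomes — {1/1/0/0, 1/1/0/2, 1/1/2/2, 1/2/0/0, 2/1/0/0, 2/1/0/2, 2/1/2/2, 2/2/0/0, 2/2/0/2, 2/2/2/2}
SC∖claimed = {2/1/0/0}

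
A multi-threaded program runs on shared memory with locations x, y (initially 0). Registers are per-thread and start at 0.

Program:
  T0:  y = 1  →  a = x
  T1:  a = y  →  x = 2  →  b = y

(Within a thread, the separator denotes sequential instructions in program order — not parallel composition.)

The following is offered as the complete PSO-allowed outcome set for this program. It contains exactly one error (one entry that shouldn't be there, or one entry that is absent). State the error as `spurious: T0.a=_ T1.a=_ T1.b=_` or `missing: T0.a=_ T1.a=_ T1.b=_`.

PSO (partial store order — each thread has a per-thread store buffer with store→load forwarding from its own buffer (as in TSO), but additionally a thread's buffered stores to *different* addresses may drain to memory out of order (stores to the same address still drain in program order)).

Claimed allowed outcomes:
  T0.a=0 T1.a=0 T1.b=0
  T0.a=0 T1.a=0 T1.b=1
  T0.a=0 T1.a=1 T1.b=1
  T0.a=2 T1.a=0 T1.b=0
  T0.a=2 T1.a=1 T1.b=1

outcome vector order: (T0.a,T1.a,T1.b)
PSO: 6 outcomes — {(0,0,0), (0,0,1), (0,1,1), (2,0,0), (2,0,1), (2,1,1)}
PSO∖claimed = {(2,0,1)}

missing: T0.a=2 T1.a=0 T1.b=1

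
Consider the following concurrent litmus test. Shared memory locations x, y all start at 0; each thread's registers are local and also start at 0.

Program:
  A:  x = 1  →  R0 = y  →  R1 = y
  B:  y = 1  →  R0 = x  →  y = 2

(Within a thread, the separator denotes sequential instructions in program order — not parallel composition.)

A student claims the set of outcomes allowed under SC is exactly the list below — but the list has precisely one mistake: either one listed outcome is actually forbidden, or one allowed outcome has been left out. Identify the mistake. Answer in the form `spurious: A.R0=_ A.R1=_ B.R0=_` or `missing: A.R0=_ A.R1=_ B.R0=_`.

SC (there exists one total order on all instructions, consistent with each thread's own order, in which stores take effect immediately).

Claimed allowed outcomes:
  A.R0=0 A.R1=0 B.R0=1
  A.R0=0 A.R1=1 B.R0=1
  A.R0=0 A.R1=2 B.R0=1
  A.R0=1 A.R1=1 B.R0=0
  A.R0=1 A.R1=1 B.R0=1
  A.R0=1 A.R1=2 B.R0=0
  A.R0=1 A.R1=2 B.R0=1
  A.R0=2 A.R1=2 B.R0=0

outcome vector order: (A.R0,A.R1,B.R0)
[SC] allowed = {0/0/1, 0/1/1, 0/2/1, 1/1/0, 1/1/1, 1/2/0, 1/2/1, 2/2/0, 2/2/1}
SC∖claimed = {2/2/1}

missing: A.R0=2 A.R1=2 B.R0=1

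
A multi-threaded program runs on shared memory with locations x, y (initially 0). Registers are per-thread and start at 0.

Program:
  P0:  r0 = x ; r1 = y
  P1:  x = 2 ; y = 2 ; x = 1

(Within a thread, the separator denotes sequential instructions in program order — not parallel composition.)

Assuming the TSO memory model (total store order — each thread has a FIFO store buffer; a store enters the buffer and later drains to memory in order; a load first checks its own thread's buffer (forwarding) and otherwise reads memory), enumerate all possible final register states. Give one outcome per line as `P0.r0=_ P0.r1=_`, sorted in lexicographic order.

outcome vector order: (P0.r0,P0.r1)
|TSO outcomes| = 5

P0.r0=0 P0.r1=0
P0.r0=0 P0.r1=2
P0.r0=1 P0.r1=2
P0.r0=2 P0.r1=0
P0.r0=2 P0.r1=2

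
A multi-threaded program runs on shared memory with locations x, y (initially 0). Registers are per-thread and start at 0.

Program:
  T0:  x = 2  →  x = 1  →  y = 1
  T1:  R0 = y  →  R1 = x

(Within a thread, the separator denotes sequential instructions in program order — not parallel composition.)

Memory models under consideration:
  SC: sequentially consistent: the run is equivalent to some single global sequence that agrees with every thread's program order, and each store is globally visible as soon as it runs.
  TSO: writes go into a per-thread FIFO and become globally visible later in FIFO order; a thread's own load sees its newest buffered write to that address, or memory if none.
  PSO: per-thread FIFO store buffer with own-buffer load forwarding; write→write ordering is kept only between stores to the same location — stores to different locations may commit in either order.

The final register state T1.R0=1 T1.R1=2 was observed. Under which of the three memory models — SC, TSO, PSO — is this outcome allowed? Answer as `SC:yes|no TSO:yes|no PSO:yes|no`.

outcome vector order: (T1.R0,T1.R1)
under SC → 0/0; 0/1; 0/2; 1/1
under TSO → 0/0; 0/1; 0/2; 1/1
under PSO → 0/0; 0/1; 0/2; 1/0; 1/1; 1/2
target 1/2 ∈ {PSO}

SC:no TSO:no PSO:yes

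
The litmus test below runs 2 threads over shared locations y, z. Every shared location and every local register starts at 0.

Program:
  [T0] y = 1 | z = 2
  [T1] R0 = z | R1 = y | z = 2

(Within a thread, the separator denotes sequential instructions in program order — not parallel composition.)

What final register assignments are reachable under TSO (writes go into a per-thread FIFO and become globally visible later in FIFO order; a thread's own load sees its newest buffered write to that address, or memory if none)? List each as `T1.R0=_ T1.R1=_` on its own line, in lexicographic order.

T1.R0=0 T1.R1=0
T1.R0=0 T1.R1=1
T1.R0=2 T1.R1=1

outcome vector order: (T1.R0,T1.R1)
|TSO outcomes| = 3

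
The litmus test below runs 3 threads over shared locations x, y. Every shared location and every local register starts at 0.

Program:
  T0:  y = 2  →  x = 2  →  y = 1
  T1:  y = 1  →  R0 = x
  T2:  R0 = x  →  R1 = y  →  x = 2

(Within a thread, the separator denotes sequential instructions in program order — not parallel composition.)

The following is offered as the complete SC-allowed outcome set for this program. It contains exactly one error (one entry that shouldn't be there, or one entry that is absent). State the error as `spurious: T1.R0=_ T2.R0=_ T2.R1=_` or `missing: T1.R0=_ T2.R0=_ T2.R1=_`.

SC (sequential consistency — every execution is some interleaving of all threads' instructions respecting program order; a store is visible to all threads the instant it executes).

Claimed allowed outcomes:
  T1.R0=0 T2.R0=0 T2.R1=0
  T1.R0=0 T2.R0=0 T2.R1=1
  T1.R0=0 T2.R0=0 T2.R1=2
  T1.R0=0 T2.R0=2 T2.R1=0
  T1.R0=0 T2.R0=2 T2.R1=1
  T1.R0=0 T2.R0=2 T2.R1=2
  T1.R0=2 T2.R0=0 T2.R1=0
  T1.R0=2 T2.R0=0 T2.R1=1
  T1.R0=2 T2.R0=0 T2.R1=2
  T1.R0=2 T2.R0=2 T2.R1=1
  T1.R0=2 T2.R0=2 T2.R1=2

spurious: T1.R0=0 T2.R0=2 T2.R1=0

outcome vector order: (T1.R0,T2.R0,T2.R1)
SC (10): 0/0/0 0/0/1 0/0/2 0/2/1 0/2/2 2/0/0 2/0/1 2/0/2 2/2/1 2/2/2
claimed∖SC = {0/2/0}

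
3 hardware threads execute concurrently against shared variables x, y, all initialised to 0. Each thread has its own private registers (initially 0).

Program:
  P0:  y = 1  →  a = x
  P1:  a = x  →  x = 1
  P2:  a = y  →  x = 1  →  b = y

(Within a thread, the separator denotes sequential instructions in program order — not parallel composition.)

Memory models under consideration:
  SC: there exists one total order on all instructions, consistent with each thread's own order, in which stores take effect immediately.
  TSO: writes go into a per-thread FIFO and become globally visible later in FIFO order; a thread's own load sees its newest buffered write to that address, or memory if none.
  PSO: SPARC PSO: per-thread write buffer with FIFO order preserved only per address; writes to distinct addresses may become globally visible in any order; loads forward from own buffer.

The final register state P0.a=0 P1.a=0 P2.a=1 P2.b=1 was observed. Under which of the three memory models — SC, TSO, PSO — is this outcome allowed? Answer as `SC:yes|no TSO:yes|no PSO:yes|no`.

SC:yes TSO:yes PSO:yes

outcome vector order: (P0.a,P1.a,P2.a,P2.b)
under SC → 0001 0011 0101 0111 1000 1001 1011 1100 1101 1111
under TSO → 0000 0001 0011 0100 0101 0111 1000 1001 1011 1100 1101 1111
under PSO → 0000 0001 0011 0100 0101 0111 1000 1001 1011 1100 1101 1111
target 0011 ∈ {SC,TSO,PSO}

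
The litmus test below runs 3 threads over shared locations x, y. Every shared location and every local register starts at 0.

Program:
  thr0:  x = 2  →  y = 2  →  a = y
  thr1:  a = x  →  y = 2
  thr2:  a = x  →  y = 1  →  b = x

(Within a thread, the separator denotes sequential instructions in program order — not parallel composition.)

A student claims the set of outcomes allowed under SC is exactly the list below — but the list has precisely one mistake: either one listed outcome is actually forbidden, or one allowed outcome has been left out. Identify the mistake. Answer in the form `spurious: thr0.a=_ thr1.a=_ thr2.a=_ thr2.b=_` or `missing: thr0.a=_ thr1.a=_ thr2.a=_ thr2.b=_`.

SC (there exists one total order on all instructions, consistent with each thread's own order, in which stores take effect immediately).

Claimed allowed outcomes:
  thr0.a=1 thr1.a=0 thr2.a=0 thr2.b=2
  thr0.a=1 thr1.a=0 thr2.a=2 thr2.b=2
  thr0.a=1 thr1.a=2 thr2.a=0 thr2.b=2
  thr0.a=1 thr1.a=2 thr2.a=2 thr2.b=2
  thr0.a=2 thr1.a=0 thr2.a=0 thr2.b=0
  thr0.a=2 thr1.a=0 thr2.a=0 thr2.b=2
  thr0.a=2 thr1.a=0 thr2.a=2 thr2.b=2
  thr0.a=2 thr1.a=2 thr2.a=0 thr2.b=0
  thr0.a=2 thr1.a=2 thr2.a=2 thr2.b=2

missing: thr0.a=2 thr1.a=2 thr2.a=0 thr2.b=2

outcome vector order: (thr0.a,thr1.a,thr2.a,thr2.b)
under SC → 1002, 1022, 1202, 1222, 2000, 2002, 2022, 2200, 2202, 2222
SC∖claimed = {2202}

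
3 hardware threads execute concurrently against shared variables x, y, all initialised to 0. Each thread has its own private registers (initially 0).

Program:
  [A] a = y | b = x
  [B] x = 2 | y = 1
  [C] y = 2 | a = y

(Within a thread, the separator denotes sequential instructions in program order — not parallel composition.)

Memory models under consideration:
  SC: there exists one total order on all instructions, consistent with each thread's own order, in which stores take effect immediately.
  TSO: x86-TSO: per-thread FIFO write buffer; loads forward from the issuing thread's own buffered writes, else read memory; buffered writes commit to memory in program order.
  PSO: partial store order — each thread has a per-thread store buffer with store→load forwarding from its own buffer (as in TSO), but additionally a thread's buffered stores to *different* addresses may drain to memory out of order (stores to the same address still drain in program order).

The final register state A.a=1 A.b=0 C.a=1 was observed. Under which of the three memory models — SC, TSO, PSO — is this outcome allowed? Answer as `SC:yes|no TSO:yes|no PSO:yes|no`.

outcome vector order: (A.a,A.b,C.a)
SC (10): (0,0,1), (0,0,2), (0,2,1), (0,2,2), (1,2,1), (1,2,2), (2,0,1), (2,0,2), (2,2,1), (2,2,2)
TSO (10): (0,0,1), (0,0,2), (0,2,1), (0,2,2), (1,2,1), (1,2,2), (2,0,1), (2,0,2), (2,2,1), (2,2,2)
PSO (12): (0,0,1), (0,0,2), (0,2,1), (0,2,2), (1,0,1), (1,0,2), (1,2,1), (1,2,2), (2,0,1), (2,0,2), (2,2,1), (2,2,2)
target (1,0,1) ∈ {PSO}

SC:no TSO:no PSO:yes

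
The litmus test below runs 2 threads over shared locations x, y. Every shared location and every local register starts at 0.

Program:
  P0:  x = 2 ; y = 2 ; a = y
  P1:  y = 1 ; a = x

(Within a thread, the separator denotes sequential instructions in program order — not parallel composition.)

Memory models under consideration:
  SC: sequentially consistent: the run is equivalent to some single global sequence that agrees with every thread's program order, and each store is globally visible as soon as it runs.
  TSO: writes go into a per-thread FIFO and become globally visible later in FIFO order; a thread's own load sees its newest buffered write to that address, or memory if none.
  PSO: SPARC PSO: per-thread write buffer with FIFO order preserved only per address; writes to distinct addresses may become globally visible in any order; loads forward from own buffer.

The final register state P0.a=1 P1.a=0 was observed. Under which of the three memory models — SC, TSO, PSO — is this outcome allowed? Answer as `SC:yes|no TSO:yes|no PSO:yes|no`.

outcome vector order: (P0.a,P1.a)
[SC] allowed = {12, 20, 22}
[TSO] allowed = {10, 12, 20, 22}
[PSO] allowed = {10, 12, 20, 22}
target 10 ∈ {TSO,PSO}

SC:no TSO:yes PSO:yes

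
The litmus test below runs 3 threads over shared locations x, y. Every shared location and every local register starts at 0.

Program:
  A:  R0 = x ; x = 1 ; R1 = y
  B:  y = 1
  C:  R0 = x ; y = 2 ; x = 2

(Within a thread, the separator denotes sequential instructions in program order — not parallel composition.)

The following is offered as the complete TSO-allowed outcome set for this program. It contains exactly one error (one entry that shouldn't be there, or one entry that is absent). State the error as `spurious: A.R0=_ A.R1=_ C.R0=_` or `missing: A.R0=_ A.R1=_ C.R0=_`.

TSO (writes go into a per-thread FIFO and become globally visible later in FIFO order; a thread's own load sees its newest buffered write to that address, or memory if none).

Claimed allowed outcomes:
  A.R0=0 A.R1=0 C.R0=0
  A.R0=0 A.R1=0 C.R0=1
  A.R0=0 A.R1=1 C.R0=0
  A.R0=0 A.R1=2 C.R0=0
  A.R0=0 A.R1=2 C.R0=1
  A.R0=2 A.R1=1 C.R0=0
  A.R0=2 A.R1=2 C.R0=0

outcome vector order: (A.R0,A.R1,C.R0)
TSO: 8 outcomes — {<0 0 0>, <0 0 1>, <0 1 0>, <0 1 1>, <0 2 0>, <0 2 1>, <2 1 0>, <2 2 0>}
TSO∖claimed = {<0 1 1>}

missing: A.R0=0 A.R1=1 C.R0=1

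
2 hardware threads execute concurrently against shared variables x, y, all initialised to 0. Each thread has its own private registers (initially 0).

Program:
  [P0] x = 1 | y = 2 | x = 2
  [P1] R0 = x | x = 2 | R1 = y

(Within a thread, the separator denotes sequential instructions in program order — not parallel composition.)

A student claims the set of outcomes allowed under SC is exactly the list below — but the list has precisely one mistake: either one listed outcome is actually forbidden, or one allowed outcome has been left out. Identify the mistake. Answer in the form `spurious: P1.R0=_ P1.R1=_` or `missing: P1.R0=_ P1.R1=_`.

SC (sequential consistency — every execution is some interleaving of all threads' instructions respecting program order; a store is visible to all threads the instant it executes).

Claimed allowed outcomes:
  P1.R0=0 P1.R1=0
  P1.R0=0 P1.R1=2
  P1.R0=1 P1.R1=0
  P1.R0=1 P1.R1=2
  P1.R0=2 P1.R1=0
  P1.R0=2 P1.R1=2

outcome vector order: (P1.R0,P1.R1)
[SC] allowed = {0/0, 0/2, 1/0, 1/2, 2/2}
claimed∖SC = {2/0}

spurious: P1.R0=2 P1.R1=0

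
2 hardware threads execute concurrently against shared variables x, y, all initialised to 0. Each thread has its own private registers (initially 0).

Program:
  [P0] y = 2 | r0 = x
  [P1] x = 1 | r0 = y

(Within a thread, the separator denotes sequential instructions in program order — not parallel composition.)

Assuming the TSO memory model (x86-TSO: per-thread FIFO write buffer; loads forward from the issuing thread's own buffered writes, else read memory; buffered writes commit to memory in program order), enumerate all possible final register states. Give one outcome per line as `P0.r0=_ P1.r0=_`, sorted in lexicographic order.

outcome vector order: (P0.r0,P1.r0)
|TSO outcomes| = 4

P0.r0=0 P1.r0=0
P0.r0=0 P1.r0=2
P0.r0=1 P1.r0=0
P0.r0=1 P1.r0=2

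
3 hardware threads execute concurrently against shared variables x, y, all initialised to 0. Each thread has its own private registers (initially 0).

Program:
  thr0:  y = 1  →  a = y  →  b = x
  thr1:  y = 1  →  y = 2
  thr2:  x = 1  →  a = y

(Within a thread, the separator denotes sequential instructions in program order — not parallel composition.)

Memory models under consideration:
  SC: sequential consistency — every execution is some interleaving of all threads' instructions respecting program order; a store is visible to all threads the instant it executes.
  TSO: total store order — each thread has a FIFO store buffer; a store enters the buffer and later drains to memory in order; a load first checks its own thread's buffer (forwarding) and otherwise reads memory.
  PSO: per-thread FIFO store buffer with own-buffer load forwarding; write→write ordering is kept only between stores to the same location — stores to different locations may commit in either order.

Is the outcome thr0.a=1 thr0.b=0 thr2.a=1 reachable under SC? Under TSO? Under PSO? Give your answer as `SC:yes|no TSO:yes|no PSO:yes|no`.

outcome vector order: (thr0.a,thr0.b,thr2.a)
SC: 9 outcomes — {101; 102; 110; 111; 112; 202; 210; 211; 212}
TSO: 12 outcomes — {100; 101; 102; 110; 111; 112; 200; 201; 202; 210; 211; 212}
PSO: 12 outcomes — {100; 101; 102; 110; 111; 112; 200; 201; 202; 210; 211; 212}
target 101 ∈ {SC,TSO,PSO}

SC:yes TSO:yes PSO:yes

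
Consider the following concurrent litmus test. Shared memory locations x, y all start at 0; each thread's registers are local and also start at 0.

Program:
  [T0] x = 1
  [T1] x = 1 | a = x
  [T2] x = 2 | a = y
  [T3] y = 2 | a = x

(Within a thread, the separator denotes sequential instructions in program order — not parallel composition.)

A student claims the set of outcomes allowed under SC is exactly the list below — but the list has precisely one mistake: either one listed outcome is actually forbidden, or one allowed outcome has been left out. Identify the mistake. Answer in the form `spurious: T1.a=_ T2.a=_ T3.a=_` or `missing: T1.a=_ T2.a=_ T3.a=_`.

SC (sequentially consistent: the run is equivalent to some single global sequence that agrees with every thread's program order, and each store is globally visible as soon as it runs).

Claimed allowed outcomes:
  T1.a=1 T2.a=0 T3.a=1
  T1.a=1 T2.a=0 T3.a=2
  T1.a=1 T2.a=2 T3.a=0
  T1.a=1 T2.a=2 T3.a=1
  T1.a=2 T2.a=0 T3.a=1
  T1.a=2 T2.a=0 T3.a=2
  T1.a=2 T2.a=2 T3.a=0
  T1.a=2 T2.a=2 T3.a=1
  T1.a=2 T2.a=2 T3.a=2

outcome vector order: (T1.a,T2.a,T3.a)
[SC] allowed = {(1,0,1); (1,0,2); (1,2,0); (1,2,1); (1,2,2); (2,0,1); (2,0,2); (2,2,0); (2,2,1); (2,2,2)}
SC∖claimed = {(1,2,2)}

missing: T1.a=1 T2.a=2 T3.a=2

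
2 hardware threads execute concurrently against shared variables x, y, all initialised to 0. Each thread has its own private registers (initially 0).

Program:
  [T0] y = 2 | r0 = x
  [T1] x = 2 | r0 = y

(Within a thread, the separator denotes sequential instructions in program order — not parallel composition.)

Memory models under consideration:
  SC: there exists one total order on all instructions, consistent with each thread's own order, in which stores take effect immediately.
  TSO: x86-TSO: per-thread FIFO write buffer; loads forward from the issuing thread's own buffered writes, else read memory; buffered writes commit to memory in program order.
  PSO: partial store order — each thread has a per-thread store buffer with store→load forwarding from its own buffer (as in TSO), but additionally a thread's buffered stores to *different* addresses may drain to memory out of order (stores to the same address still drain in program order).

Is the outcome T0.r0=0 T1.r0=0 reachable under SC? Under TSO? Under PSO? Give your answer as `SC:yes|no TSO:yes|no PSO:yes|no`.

SC:no TSO:yes PSO:yes

outcome vector order: (T0.r0,T1.r0)
[SC] allowed = {0/2, 2/0, 2/2}
[TSO] allowed = {0/0, 0/2, 2/0, 2/2}
[PSO] allowed = {0/0, 0/2, 2/0, 2/2}
target 0/0 ∈ {TSO,PSO}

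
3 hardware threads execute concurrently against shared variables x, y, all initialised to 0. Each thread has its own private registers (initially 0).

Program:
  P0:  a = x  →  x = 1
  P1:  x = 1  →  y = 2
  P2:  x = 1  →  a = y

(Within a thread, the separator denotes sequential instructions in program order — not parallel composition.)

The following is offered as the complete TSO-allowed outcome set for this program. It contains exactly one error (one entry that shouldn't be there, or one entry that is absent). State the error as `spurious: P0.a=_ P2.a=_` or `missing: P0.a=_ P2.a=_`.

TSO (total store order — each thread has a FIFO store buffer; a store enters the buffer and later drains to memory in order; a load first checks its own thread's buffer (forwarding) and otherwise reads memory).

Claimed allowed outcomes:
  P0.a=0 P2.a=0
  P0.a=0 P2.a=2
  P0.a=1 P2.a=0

outcome vector order: (P0.a,P2.a)
under TSO → 0/0, 0/2, 1/0, 1/2
TSO∖claimed = {1/2}

missing: P0.a=1 P2.a=2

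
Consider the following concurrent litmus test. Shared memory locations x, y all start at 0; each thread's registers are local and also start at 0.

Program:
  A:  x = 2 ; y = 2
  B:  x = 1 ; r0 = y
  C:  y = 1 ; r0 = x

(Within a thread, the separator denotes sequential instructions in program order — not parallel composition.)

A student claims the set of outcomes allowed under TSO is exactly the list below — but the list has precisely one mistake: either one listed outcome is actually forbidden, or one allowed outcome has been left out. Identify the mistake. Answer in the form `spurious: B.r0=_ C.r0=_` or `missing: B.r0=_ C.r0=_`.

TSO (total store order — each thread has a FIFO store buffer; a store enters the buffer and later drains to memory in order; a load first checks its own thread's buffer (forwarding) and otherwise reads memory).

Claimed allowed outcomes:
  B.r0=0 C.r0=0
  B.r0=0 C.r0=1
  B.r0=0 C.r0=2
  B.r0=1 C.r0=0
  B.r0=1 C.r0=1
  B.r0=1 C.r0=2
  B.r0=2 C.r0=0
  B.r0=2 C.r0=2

outcome vector order: (B.r0,C.r0)
under TSO → (0,0) (0,1) (0,2) (1,0) (1,1) (1,2) (2,0) (2,1) (2,2)
TSO∖claimed = {(2,1)}

missing: B.r0=2 C.r0=1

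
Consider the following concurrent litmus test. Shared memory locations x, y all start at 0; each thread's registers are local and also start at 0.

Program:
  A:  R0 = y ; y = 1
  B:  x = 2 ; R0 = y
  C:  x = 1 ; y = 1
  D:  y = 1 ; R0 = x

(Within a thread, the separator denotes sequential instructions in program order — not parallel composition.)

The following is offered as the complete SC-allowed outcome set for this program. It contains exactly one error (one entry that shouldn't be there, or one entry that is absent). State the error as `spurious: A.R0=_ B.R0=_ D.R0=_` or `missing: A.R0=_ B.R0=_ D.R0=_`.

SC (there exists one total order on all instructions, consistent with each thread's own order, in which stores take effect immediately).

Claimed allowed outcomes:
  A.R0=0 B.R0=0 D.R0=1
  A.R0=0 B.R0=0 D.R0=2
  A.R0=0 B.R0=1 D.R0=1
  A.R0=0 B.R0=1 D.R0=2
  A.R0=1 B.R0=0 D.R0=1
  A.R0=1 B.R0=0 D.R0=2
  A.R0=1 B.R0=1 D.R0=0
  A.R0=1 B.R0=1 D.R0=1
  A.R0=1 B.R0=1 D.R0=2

outcome vector order: (A.R0,B.R0,D.R0)
SC (10): <0 0 1> <0 0 2> <0 1 0> <0 1 1> <0 1 2> <1 0 1> <1 0 2> <1 1 0> <1 1 1> <1 1 2>
SC∖claimed = {<0 1 0>}

missing: A.R0=0 B.R0=1 D.R0=0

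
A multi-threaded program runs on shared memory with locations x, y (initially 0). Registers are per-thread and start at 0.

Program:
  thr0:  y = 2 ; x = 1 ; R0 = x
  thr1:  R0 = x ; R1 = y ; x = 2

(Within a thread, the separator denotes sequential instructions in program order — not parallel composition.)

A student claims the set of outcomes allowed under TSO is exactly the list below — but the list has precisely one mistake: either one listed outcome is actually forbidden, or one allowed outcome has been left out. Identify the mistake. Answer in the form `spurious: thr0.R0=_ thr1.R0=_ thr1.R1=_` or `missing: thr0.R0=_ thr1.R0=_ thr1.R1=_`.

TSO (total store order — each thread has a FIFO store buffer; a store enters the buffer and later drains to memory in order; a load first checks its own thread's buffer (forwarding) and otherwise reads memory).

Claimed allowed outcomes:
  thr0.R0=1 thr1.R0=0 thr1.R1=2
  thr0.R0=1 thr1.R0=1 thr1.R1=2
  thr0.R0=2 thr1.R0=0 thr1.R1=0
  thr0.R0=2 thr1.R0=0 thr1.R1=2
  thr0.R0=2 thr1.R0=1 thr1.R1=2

missing: thr0.R0=1 thr1.R0=0 thr1.R1=0

outcome vector order: (thr0.R0,thr1.R0,thr1.R1)
under TSO → <1 0 0>; <1 0 2>; <1 1 2>; <2 0 0>; <2 0 2>; <2 1 2>
TSO∖claimed = {<1 0 0>}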